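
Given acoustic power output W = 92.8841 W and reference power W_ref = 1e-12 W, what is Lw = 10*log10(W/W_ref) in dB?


W / W_ref = 92.8841 / 1e-12 = 9.28841e+13
Lw = 10 * log10(9.28841e+13) = 139.68 dB


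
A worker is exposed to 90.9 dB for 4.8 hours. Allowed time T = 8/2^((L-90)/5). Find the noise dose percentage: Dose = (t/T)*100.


T_allowed = 8 / 2^((90.9 - 90)/5) = 7.06162 hr
Dose = 4.8 / 7.06162 * 100 = 67.973 %


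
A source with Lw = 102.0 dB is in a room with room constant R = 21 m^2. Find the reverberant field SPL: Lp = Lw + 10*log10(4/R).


4/R = 4/21 = 0.190476
Lp = 102.0 + 10*log10(0.190476) = 94.798 dB


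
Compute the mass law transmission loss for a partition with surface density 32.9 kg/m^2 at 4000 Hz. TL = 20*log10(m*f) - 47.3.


m * f = 32.9 * 4000 = 131600
20*log10(131600) = 102.385 dB
TL = 102.385 - 47.3 = 55.085 dB


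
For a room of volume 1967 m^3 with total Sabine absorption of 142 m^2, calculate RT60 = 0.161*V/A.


RT60 = 0.161 * 1967 / 142 = 2.2302 s


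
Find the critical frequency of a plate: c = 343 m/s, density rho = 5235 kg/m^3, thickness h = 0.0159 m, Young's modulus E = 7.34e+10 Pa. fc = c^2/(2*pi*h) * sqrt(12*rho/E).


12*rho/E = 12*5235/7.34e+10 = 8.55858e-07
sqrt(12*rho/E) = sqrt(8.55858e-07) = 0.000925126
c^2/(2*pi*h) = 343^2/(2*pi*0.0159) = 1.17764e+06
fc = 1.17764e+06 * 0.000925126 = 1089.5 Hz


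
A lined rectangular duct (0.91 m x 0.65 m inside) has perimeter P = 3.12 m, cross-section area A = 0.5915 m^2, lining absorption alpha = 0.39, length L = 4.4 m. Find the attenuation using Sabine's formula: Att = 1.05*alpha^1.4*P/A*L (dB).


alpha^1.4 = 0.39^1.4 = 0.267603
Attenuation rate = 1.05 * alpha^1.4 * P / A
= 1.05 * 0.267603 * 3.12 / 0.5915 = 1.48211 dB/m
Total Att = 1.48211 * 4.4 = 6.5213 dB


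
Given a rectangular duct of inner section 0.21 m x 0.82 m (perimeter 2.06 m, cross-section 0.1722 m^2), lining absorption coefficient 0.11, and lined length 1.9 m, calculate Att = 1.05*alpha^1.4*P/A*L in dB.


alpha^1.4 = 0.11^1.4 = 0.0454935
Attenuation rate = 1.05 * alpha^1.4 * P / A
= 1.05 * 0.0454935 * 2.06 / 0.1722 = 0.571443 dB/m
Total Att = 0.571443 * 1.9 = 1.0857 dB


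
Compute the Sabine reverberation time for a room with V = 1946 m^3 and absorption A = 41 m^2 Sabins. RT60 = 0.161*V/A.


RT60 = 0.161 * 1946 / 41 = 7.6416 s


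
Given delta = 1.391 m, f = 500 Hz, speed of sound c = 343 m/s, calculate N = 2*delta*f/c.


N = 2*delta*f/c = 2*delta/lambda, where lambda = c/f
lambda = 343 / 500 = 0.686 m
N = 2 * 1.391 / 0.686 = 4.0554


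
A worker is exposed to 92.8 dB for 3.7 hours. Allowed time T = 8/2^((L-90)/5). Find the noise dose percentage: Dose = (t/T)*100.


T_allowed = 8 / 2^((92.8 - 90)/5) = 5.42642 hr
Dose = 3.7 / 5.42642 * 100 = 68.185 %


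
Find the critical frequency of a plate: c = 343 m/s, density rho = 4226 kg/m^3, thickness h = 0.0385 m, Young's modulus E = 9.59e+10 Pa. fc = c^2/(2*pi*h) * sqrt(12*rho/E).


12*rho/E = 12*4226/9.59e+10 = 5.28801e-07
sqrt(12*rho/E) = sqrt(5.28801e-07) = 0.000727187
c^2/(2*pi*h) = 343^2/(2*pi*0.0385) = 486349
fc = 486349 * 0.000727187 = 353.67 Hz


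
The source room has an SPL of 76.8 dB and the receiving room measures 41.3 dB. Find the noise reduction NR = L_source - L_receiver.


NR = L_source - L_receiver (difference between source and receiving room levels)
NR = 76.8 - 41.3 = 35.5 dB


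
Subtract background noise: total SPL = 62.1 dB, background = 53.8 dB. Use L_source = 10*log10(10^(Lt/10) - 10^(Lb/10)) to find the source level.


10^(62.1/10) = 1.62181e+06
10^(53.8/10) = 239883
Difference = 1.62181e+06 - 239883 = 1.38193e+06
L_source = 10*log10(1.38193e+06) = 61.405 dB


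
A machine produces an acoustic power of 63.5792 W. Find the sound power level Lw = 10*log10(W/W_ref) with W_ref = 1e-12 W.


W / W_ref = 63.5792 / 1e-12 = 6.35792e+13
Lw = 10 * log10(6.35792e+13) = 138.03 dB


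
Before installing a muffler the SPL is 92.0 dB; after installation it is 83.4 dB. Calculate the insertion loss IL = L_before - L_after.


Insertion loss = SPL without muffler - SPL with muffler
IL = 92.0 - 83.4 = 8.6 dB


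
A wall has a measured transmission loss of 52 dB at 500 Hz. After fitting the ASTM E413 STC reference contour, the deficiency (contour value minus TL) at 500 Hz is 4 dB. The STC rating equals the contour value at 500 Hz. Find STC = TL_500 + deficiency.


By ASTM E413, STC = value of the fitted reference contour at 500 Hz.
Contour value at 500 Hz = TL_500 + deficiency = 52 + 4 = 56
STC = 56


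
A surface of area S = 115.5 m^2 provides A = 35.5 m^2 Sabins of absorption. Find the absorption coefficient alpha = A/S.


Absorption coefficient = absorbed power / incident power
alpha = A / S = 35.5 / 115.5 = 0.30736


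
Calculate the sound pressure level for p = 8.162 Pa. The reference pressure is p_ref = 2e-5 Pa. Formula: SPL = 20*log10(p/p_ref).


p / p_ref = 8.162 / 2e-5 = 408100
SPL = 20 * log10(408100) = 112.22 dB


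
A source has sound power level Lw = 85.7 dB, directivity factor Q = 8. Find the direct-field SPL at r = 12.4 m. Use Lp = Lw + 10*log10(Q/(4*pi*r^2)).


4*pi*r^2 = 4*pi*12.4^2 = 1932.21 m^2
Q / (4*pi*r^2) = 8 / 1932.21 = 0.00414034
Lp = 85.7 + 10*log10(0.00414034) = 61.87 dB


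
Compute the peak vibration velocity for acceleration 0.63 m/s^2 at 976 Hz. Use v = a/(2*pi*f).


omega = 2*pi*f = 2*pi*976 = 6132.39 rad/s
v = a / omega = 0.63 / 6132.39 = 0.00010273 m/s


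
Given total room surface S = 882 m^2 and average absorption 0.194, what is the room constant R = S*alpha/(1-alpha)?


R = 882 * 0.194 / (1 - 0.194) = 212.29 m^2


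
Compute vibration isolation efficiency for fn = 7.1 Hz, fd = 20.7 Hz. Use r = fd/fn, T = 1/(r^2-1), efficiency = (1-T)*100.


r = 20.7 / 7.1 = 2.91549
r^2 - 1 = 2.91549^2 - 1 = 7.50008
T = 1/7.50008 = 0.133332
Efficiency = (1 - 0.133332)*100 = 86.667 %


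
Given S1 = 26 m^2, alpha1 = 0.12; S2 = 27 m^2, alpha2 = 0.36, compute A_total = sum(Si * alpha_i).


26 * 0.12 = 3.12
27 * 0.36 = 9.72
A_total = 3.12 + 9.72 = 12.84 m^2


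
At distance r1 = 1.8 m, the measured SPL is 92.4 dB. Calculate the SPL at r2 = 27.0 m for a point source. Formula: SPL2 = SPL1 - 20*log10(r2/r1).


r2/r1 = 27.0/1.8 = 15
Correction = 20*log10(15) = 23.5218 dB
SPL2 = 92.4 - 23.5218 = 68.878 dB


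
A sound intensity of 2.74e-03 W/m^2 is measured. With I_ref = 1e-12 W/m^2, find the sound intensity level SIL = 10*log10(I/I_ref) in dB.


I / I_ref = 2.74e-03 / 1e-12 = 2.74e+09
SIL = 10 * log10(2.74e+09) = 94.378 dB


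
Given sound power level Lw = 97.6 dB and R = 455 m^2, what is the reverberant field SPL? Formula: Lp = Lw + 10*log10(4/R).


4/R = 4/455 = 0.00879121
Lp = 97.6 + 10*log10(0.00879121) = 77.04 dB


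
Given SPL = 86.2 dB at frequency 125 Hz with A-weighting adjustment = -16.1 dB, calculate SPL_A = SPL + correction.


A-weighting table: 125 Hz -> -16.1 dB correction
SPL_A = SPL + correction = 86.2 + (-16.1) = 70.1 dBA


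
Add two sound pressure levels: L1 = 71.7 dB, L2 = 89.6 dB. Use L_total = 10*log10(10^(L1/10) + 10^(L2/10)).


10^(71.7/10) = 1.47911e+07
10^(89.6/10) = 9.12011e+08
Sum = 1.47911e+07 + 9.12011e+08 = 9.26802e+08
L_total = 10*log10(9.26802e+08) = 89.67 dB


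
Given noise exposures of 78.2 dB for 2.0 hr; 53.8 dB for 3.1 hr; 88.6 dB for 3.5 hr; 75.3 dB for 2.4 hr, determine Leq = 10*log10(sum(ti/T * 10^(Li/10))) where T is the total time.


T_total = 2.0 + 3.1 + 3.5 + 2.4 = 11.0 hr
(2.0/11.0) * 10^(78.2/10) = 1.20126e+07
(3.1/11.0) * 10^(53.8/10) = 67603.5
(3.5/11.0) * 10^(88.6/10) = 2.30502e+08
(2.4/11.0) * 10^(75.3/10) = 7.39296e+06
Sum = 1.20126e+07 + 67603.5 + 2.30502e+08 + 7.39296e+06 = 2.49975e+08
Leq = 10*log10(2.49975e+08) = 83.979 dB


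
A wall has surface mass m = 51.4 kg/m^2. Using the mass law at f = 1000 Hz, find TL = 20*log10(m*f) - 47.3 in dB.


m * f = 51.4 * 1000 = 51400
20*log10(51400) = 94.2193 dB
TL = 94.2193 - 47.3 = 46.919 dB


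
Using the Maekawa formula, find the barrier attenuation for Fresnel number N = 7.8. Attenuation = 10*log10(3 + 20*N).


3 + 20*N = 3 + 20*7.8 = 159
Att = 10*log10(159) = 22.014 dB


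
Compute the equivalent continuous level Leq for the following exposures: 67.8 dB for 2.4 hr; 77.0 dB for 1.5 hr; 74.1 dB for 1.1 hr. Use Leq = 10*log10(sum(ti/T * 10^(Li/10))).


T_total = 2.4 + 1.5 + 1.1 = 5.0 hr
(2.4/5.0) * 10^(67.8/10) = 2.89229e+06
(1.5/5.0) * 10^(77.0/10) = 1.50356e+07
(1.1/5.0) * 10^(74.1/10) = 5.65487e+06
Sum = 2.89229e+06 + 1.50356e+07 + 5.65487e+06 = 2.35828e+07
Leq = 10*log10(2.35828e+07) = 73.726 dB


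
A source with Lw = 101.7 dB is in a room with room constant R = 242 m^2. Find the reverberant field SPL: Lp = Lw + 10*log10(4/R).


4/R = 4/242 = 0.0165289
Lp = 101.7 + 10*log10(0.0165289) = 83.882 dB


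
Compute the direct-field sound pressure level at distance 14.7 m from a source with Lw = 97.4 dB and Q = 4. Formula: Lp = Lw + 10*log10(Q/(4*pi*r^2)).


4*pi*r^2 = 4*pi*14.7^2 = 2715.47 m^2
Q / (4*pi*r^2) = 4 / 2715.47 = 0.00147304
Lp = 97.4 + 10*log10(0.00147304) = 69.082 dB


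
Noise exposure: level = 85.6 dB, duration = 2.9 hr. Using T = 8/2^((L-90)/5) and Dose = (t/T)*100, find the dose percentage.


T_allowed = 8 / 2^((85.6 - 90)/5) = 14.723 hr
Dose = 2.9 / 14.723 * 100 = 19.697 %


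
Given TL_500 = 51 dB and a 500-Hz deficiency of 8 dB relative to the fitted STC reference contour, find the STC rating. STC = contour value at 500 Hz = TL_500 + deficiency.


By ASTM E413, STC = value of the fitted reference contour at 500 Hz.
Contour value at 500 Hz = TL_500 + deficiency = 51 + 8 = 59
STC = 59


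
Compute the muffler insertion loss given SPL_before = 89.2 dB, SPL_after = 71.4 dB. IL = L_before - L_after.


Insertion loss = SPL without muffler - SPL with muffler
IL = 89.2 - 71.4 = 17.8 dB


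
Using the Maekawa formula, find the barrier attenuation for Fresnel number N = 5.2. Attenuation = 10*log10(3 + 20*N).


3 + 20*N = 3 + 20*5.2 = 107
Att = 10*log10(107) = 20.294 dB


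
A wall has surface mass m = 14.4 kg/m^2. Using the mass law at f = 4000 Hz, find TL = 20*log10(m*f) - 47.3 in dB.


m * f = 14.4 * 4000 = 57600
20*log10(57600) = 95.2084 dB
TL = 95.2084 - 47.3 = 47.908 dB


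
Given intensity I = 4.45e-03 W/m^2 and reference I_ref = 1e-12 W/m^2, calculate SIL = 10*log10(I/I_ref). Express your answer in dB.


I / I_ref = 4.45e-03 / 1e-12 = 4.45e+09
SIL = 10 * log10(4.45e+09) = 96.484 dB


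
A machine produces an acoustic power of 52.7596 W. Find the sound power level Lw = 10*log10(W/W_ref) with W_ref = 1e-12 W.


W / W_ref = 52.7596 / 1e-12 = 5.27596e+13
Lw = 10 * log10(5.27596e+13) = 137.22 dB


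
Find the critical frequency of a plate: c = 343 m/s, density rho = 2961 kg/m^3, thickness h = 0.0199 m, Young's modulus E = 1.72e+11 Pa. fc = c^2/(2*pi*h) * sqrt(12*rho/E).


12*rho/E = 12*2961/1.72e+11 = 2.06581e-07
sqrt(12*rho/E) = sqrt(2.06581e-07) = 0.000454512
c^2/(2*pi*h) = 343^2/(2*pi*0.0199) = 940926
fc = 940926 * 0.000454512 = 427.66 Hz


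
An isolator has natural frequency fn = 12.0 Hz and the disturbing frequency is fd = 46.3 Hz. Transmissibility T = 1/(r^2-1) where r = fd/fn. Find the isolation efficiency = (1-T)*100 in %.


r = 46.3 / 12.0 = 3.85833
r^2 - 1 = 3.85833^2 - 1 = 13.8867
T = 1/13.8867 = 0.0720113
Efficiency = (1 - 0.0720113)*100 = 92.799 %


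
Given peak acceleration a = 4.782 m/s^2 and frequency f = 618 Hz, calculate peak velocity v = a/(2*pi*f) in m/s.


omega = 2*pi*f = 2*pi*618 = 3883.01 rad/s
v = a / omega = 4.782 / 3883.01 = 0.0012315 m/s


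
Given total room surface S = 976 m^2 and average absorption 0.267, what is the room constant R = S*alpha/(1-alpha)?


R = 976 * 0.267 / (1 - 0.267) = 355.51 m^2


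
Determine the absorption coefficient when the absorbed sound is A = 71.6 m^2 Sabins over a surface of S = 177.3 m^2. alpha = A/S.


Absorption coefficient = absorbed power / incident power
alpha = A / S = 71.6 / 177.3 = 0.40384


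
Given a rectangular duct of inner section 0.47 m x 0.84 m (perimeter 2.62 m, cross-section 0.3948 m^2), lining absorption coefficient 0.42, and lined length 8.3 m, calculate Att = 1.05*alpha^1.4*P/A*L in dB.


alpha^1.4 = 0.42^1.4 = 0.296858
Attenuation rate = 1.05 * alpha^1.4 * P / A
= 1.05 * 0.296858 * 2.62 / 0.3948 = 2.06853 dB/m
Total Att = 2.06853 * 8.3 = 17.169 dB


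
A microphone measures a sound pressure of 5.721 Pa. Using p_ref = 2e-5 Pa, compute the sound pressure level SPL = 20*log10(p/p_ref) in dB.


p / p_ref = 5.721 / 2e-5 = 286050
SPL = 20 * log10(286050) = 109.13 dB


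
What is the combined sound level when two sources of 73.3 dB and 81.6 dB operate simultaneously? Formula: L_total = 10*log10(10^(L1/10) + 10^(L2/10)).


10^(73.3/10) = 2.13796e+07
10^(81.6/10) = 1.44544e+08
Sum = 2.13796e+07 + 1.44544e+08 = 1.65924e+08
L_total = 10*log10(1.65924e+08) = 82.199 dB


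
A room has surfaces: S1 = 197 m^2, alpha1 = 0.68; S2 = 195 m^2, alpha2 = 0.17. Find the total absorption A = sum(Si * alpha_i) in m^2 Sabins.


197 * 0.68 = 133.96
195 * 0.17 = 33.15
A_total = 133.96 + 33.15 = 167.11 m^2


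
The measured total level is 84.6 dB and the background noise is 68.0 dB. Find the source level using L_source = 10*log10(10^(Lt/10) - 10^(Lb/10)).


10^(84.6/10) = 2.88403e+08
10^(68.0/10) = 6.30957e+06
Difference = 2.88403e+08 - 6.30957e+06 = 2.82093e+08
L_source = 10*log10(2.82093e+08) = 84.504 dB


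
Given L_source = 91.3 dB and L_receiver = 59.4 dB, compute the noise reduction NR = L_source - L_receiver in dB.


NR = L_source - L_receiver (difference between source and receiving room levels)
NR = 91.3 - 59.4 = 31.9 dB


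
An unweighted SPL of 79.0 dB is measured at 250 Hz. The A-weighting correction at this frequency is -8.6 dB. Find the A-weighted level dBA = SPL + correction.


A-weighting table: 250 Hz -> -8.6 dB correction
SPL_A = SPL + correction = 79.0 + (-8.6) = 70.4 dBA


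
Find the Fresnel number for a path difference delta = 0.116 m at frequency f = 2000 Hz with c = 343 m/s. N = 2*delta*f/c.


N = 2*delta*f/c = 2*delta/lambda, where lambda = c/f
lambda = 343 / 2000 = 0.1715 m
N = 2 * 0.116 / 0.1715 = 1.3528


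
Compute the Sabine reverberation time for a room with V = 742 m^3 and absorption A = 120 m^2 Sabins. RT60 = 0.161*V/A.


RT60 = 0.161 * 742 / 120 = 0.99552 s


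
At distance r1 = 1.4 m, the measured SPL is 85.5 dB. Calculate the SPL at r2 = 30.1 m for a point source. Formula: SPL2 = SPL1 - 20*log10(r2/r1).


r2/r1 = 30.1/1.4 = 21.5
Correction = 20*log10(21.5) = 26.6488 dB
SPL2 = 85.5 - 26.6488 = 58.851 dB


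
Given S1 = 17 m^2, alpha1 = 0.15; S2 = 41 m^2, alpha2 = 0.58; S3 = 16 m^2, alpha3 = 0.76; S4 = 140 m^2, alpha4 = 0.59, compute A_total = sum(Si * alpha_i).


17 * 0.15 = 2.55
41 * 0.58 = 23.78
16 * 0.76 = 12.16
140 * 0.59 = 82.6
A_total = 2.55 + 23.78 + 12.16 + 82.6 = 121.09 m^2


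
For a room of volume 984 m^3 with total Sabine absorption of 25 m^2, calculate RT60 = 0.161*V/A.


RT60 = 0.161 * 984 / 25 = 6.337 s


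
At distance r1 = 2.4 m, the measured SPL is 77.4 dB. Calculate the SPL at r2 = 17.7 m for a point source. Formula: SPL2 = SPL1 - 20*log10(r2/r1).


r2/r1 = 17.7/2.4 = 7.375
Correction = 20*log10(7.375) = 17.3552 dB
SPL2 = 77.4 - 17.3552 = 60.045 dB


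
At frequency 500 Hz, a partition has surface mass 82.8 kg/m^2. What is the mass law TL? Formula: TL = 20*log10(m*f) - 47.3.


m * f = 82.8 * 500 = 41400
20*log10(41400) = 92.34 dB
TL = 92.34 - 47.3 = 45.04 dB


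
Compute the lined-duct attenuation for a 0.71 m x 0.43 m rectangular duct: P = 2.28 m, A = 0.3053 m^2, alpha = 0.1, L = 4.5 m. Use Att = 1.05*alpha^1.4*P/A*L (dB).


alpha^1.4 = 0.1^1.4 = 0.0398107
Attenuation rate = 1.05 * alpha^1.4 * P / A
= 1.05 * 0.0398107 * 2.28 / 0.3053 = 0.312174 dB/m
Total Att = 0.312174 * 4.5 = 1.4048 dB


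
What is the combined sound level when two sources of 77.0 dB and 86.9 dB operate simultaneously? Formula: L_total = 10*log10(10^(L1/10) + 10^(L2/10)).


10^(77.0/10) = 5.01187e+07
10^(86.9/10) = 4.89779e+08
Sum = 5.01187e+07 + 4.89779e+08 = 5.39898e+08
L_total = 10*log10(5.39898e+08) = 87.323 dB


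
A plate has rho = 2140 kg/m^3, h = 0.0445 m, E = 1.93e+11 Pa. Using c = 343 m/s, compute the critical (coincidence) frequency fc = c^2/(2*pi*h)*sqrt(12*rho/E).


12*rho/E = 12*2140/1.93e+11 = 1.33057e-07
sqrt(12*rho/E) = sqrt(1.33057e-07) = 0.00036477
c^2/(2*pi*h) = 343^2/(2*pi*0.0445) = 420773
fc = 420773 * 0.00036477 = 153.49 Hz


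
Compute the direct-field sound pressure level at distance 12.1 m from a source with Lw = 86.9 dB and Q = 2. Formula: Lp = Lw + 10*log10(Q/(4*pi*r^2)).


4*pi*r^2 = 4*pi*12.1^2 = 1839.84 m^2
Q / (4*pi*r^2) = 2 / 1839.84 = 0.00108705
Lp = 86.9 + 10*log10(0.00108705) = 57.262 dB


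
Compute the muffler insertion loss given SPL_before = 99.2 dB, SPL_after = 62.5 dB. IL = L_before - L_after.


Insertion loss = SPL without muffler - SPL with muffler
IL = 99.2 - 62.5 = 36.7 dB


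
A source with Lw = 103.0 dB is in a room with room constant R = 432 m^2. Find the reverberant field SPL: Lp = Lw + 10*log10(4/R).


4/R = 4/432 = 0.00925926
Lp = 103.0 + 10*log10(0.00925926) = 82.666 dB


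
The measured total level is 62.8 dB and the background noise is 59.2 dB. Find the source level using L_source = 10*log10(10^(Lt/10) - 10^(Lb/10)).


10^(62.8/10) = 1.90546e+06
10^(59.2/10) = 831764
Difference = 1.90546e+06 - 831764 = 1.0737e+06
L_source = 10*log10(1.0737e+06) = 60.309 dB


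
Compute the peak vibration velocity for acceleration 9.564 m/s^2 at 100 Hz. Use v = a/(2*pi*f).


omega = 2*pi*f = 2*pi*100 = 628.319 rad/s
v = a / omega = 9.564 / 628.319 = 0.015222 m/s


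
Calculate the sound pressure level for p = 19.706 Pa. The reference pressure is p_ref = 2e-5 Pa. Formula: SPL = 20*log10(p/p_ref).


p / p_ref = 19.706 / 2e-5 = 985300
SPL = 20 * log10(985300) = 119.87 dB


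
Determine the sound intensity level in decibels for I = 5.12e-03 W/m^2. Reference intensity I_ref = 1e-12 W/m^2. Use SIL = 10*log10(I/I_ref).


I / I_ref = 5.12e-03 / 1e-12 = 5.12e+09
SIL = 10 * log10(5.12e+09) = 97.093 dB


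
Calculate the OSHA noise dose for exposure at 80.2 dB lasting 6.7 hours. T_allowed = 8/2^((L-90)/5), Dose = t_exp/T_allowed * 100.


T_allowed = 8 / 2^((80.2 - 90)/5) = 31.125 hr
Dose = 6.7 / 31.125 * 100 = 21.526 %


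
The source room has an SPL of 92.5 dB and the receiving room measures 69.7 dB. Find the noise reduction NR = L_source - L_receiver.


NR = L_source - L_receiver (difference between source and receiving room levels)
NR = 92.5 - 69.7 = 22.8 dB


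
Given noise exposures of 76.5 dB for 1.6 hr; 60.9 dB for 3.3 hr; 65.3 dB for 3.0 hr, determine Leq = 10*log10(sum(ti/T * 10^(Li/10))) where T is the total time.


T_total = 1.6 + 3.3 + 3.0 = 7.9 hr
(1.6/7.9) * 10^(76.5/10) = 9.04676e+06
(3.3/7.9) * 10^(60.9/10) = 513910
(3.0/7.9) * 10^(65.3/10) = 1.28675e+06
Sum = 9.04676e+06 + 513910 + 1.28675e+06 = 1.08474e+07
Leq = 10*log10(1.08474e+07) = 70.353 dB


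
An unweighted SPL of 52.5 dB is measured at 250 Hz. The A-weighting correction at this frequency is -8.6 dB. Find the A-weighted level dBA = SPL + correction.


A-weighting table: 250 Hz -> -8.6 dB correction
SPL_A = SPL + correction = 52.5 + (-8.6) = 43.9 dBA


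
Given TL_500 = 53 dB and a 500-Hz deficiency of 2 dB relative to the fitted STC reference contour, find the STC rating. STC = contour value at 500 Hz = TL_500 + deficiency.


By ASTM E413, STC = value of the fitted reference contour at 500 Hz.
Contour value at 500 Hz = TL_500 + deficiency = 53 + 2 = 55
STC = 55


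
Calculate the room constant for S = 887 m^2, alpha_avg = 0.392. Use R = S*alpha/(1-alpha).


R = 887 * 0.392 / (1 - 0.392) = 571.88 m^2


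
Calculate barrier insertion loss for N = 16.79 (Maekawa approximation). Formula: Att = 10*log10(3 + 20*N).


3 + 20*N = 3 + 20*16.79 = 338.8
Att = 10*log10(338.8) = 25.299 dB


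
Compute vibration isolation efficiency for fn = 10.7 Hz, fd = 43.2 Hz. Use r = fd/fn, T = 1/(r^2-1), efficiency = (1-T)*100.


r = 43.2 / 10.7 = 4.03738
r^2 - 1 = 4.03738^2 - 1 = 15.3004
T = 1/15.3004 = 0.0653578
Efficiency = (1 - 0.0653578)*100 = 93.464 %


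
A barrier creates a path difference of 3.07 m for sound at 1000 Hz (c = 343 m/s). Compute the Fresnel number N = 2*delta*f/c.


N = 2*delta*f/c = 2*delta/lambda, where lambda = c/f
lambda = 343 / 1000 = 0.343 m
N = 2 * 3.07 / 0.343 = 17.901


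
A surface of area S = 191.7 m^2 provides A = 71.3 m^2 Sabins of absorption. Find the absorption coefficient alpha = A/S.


Absorption coefficient = absorbed power / incident power
alpha = A / S = 71.3 / 191.7 = 0.37194


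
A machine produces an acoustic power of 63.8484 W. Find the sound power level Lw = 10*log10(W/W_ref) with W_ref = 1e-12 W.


W / W_ref = 63.8484 / 1e-12 = 6.38484e+13
Lw = 10 * log10(6.38484e+13) = 138.05 dB


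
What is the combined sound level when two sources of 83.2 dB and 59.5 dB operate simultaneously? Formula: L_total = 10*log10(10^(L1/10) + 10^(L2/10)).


10^(83.2/10) = 2.0893e+08
10^(59.5/10) = 891251
Sum = 2.0893e+08 + 891251 = 2.09821e+08
L_total = 10*log10(2.09821e+08) = 83.218 dB


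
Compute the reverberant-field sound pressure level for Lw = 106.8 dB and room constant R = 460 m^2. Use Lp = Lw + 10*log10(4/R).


4/R = 4/460 = 0.00869565
Lp = 106.8 + 10*log10(0.00869565) = 86.193 dB


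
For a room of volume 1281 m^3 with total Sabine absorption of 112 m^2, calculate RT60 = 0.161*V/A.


RT60 = 0.161 * 1281 / 112 = 1.8414 s


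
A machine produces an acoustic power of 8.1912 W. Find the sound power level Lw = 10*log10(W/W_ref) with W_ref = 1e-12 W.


W / W_ref = 8.1912 / 1e-12 = 8.1912e+12
Lw = 10 * log10(8.1912e+12) = 129.13 dB


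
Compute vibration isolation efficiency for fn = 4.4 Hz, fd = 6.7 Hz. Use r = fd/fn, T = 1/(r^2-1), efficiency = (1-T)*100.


r = 6.7 / 4.4 = 1.52273
r^2 - 1 = 1.52273^2 - 1 = 1.31871
T = 1/1.31871 = 0.758317
Efficiency = (1 - 0.758317)*100 = 24.168 %


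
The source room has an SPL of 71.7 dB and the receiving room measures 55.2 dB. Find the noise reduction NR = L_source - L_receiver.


NR = L_source - L_receiver (difference between source and receiving room levels)
NR = 71.7 - 55.2 = 16.5 dB


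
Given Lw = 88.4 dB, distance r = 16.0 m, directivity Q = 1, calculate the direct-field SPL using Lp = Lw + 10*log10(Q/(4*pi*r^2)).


4*pi*r^2 = 4*pi*16.0^2 = 3216.99 m^2
Q / (4*pi*r^2) = 1 / 3216.99 = 0.00031085
Lp = 88.4 + 10*log10(0.00031085) = 53.326 dB


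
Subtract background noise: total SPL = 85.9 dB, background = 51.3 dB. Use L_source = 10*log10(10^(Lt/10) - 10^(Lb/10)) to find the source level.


10^(85.9/10) = 3.89045e+08
10^(51.3/10) = 134896
Difference = 3.89045e+08 - 134896 = 3.8891e+08
L_source = 10*log10(3.8891e+08) = 85.898 dB


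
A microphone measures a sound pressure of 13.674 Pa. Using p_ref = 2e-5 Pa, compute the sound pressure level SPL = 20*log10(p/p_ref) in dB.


p / p_ref = 13.674 / 2e-5 = 683700
SPL = 20 * log10(683700) = 116.7 dB


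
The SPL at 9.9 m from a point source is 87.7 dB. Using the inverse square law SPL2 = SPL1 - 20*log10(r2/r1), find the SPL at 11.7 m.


r2/r1 = 11.7/9.9 = 1.18182
Correction = 20*log10(1.18182) = 1.45103 dB
SPL2 = 87.7 - 1.45103 = 86.249 dB


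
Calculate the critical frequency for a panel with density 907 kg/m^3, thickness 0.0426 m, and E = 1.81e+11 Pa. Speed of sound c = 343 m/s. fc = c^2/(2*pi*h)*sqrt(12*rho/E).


12*rho/E = 12*907/1.81e+11 = 6.01326e-08
sqrt(12*rho/E) = sqrt(6.01326e-08) = 0.000245219
c^2/(2*pi*h) = 343^2/(2*pi*0.0426) = 439540
fc = 439540 * 0.000245219 = 107.78 Hz


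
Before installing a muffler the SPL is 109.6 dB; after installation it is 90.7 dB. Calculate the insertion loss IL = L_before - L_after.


Insertion loss = SPL without muffler - SPL with muffler
IL = 109.6 - 90.7 = 18.9 dB


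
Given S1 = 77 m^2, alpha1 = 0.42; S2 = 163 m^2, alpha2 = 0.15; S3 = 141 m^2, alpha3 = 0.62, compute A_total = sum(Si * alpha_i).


77 * 0.42 = 32.34
163 * 0.15 = 24.45
141 * 0.62 = 87.42
A_total = 32.34 + 24.45 + 87.42 = 144.21 m^2


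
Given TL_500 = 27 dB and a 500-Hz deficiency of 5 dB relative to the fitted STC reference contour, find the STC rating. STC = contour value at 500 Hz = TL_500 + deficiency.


By ASTM E413, STC = value of the fitted reference contour at 500 Hz.
Contour value at 500 Hz = TL_500 + deficiency = 27 + 5 = 32
STC = 32


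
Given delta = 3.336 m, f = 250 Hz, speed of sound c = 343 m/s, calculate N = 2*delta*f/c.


N = 2*delta*f/c = 2*delta/lambda, where lambda = c/f
lambda = 343 / 250 = 1.372 m
N = 2 * 3.336 / 1.372 = 4.863


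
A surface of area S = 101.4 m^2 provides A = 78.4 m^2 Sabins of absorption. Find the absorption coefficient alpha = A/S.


Absorption coefficient = absorbed power / incident power
alpha = A / S = 78.4 / 101.4 = 0.77318


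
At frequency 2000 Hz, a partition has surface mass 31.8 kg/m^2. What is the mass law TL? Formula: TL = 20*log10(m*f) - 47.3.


m * f = 31.8 * 2000 = 63600
20*log10(63600) = 96.0691 dB
TL = 96.0691 - 47.3 = 48.769 dB


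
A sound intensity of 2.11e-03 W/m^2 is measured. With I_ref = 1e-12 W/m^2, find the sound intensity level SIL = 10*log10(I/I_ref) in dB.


I / I_ref = 2.11e-03 / 1e-12 = 2.11e+09
SIL = 10 * log10(2.11e+09) = 93.243 dB


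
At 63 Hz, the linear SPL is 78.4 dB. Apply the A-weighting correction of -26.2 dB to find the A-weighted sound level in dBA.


A-weighting table: 63 Hz -> -26.2 dB correction
SPL_A = SPL + correction = 78.4 + (-26.2) = 52.2 dBA


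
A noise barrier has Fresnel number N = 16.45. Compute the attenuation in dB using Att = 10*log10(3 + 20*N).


3 + 20*N = 3 + 20*16.45 = 332
Att = 10*log10(332) = 25.211 dB


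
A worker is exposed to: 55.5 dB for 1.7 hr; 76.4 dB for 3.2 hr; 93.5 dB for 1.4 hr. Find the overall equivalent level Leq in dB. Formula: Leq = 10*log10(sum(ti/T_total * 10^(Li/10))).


T_total = 1.7 + 3.2 + 1.4 = 6.3 hr
(1.7/6.3) * 10^(55.5/10) = 95743.3
(3.2/6.3) * 10^(76.4/10) = 2.21722e+07
(1.4/6.3) * 10^(93.5/10) = 4.97494e+08
Sum = 95743.3 + 2.21722e+07 + 4.97494e+08 = 5.19762e+08
Leq = 10*log10(5.19762e+08) = 87.158 dB


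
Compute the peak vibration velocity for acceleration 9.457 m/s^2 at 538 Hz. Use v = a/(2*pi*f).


omega = 2*pi*f = 2*pi*538 = 3380.35 rad/s
v = a / omega = 9.457 / 3380.35 = 0.0027976 m/s


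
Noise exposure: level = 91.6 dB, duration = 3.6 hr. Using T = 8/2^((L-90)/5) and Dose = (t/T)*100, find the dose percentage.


T_allowed = 8 / 2^((91.6 - 90)/5) = 6.40856 hr
Dose = 3.6 / 6.40856 * 100 = 56.175 %


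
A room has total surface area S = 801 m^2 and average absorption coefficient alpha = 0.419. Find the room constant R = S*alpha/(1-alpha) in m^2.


R = 801 * 0.419 / (1 - 0.419) = 577.66 m^2


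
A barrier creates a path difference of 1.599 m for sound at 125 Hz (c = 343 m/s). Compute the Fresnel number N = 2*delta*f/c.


N = 2*delta*f/c = 2*delta/lambda, where lambda = c/f
lambda = 343 / 125 = 2.744 m
N = 2 * 1.599 / 2.744 = 1.1655


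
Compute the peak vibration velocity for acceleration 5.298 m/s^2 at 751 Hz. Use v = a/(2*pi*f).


omega = 2*pi*f = 2*pi*751 = 4718.67 rad/s
v = a / omega = 5.298 / 4718.67 = 0.0011228 m/s


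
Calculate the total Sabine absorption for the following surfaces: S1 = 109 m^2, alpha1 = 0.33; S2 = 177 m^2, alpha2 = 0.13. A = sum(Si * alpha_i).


109 * 0.33 = 35.97
177 * 0.13 = 23.01
A_total = 35.97 + 23.01 = 58.98 m^2


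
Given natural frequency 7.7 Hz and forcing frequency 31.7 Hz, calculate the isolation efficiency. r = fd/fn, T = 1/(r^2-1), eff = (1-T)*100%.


r = 31.7 / 7.7 = 4.11688
r^2 - 1 = 4.11688^2 - 1 = 15.9487
T = 1/15.9487 = 0.062701
Efficiency = (1 - 0.062701)*100 = 93.73 %


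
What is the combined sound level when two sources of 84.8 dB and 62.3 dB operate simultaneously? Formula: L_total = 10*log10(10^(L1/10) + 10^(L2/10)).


10^(84.8/10) = 3.01995e+08
10^(62.3/10) = 1.69824e+06
Sum = 3.01995e+08 + 1.69824e+06 = 3.03693e+08
L_total = 10*log10(3.03693e+08) = 84.824 dB


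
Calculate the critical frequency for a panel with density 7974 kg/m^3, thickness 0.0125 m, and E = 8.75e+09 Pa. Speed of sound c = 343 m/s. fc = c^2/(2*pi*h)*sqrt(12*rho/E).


12*rho/E = 12*7974/8.75e+09 = 1.09358e-05
sqrt(12*rho/E) = sqrt(1.09358e-05) = 0.00330693
c^2/(2*pi*h) = 343^2/(2*pi*0.0125) = 1.49795e+06
fc = 1.49795e+06 * 0.00330693 = 4953.6 Hz


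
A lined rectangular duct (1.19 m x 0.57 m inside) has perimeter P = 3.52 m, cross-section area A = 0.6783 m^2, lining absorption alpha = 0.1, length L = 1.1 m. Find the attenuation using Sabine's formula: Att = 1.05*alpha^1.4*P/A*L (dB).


alpha^1.4 = 0.1^1.4 = 0.0398107
Attenuation rate = 1.05 * alpha^1.4 * P / A
= 1.05 * 0.0398107 * 3.52 / 0.6783 = 0.216925 dB/m
Total Att = 0.216925 * 1.1 = 0.23862 dB


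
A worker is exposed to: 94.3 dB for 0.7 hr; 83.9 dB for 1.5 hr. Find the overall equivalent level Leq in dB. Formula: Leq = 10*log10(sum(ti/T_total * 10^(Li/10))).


T_total = 0.7 + 1.5 = 2.2 hr
(0.7/2.2) * 10^(94.3/10) = 8.56397e+08
(1.5/2.2) * 10^(83.9/10) = 1.67367e+08
Sum = 8.56397e+08 + 1.67367e+08 = 1.02376e+09
Leq = 10*log10(1.02376e+09) = 90.102 dB


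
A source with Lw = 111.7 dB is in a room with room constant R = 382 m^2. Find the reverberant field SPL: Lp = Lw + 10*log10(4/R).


4/R = 4/382 = 0.0104712
Lp = 111.7 + 10*log10(0.0104712) = 91.9 dB


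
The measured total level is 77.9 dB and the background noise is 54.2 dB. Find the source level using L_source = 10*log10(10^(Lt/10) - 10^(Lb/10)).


10^(77.9/10) = 6.16595e+07
10^(54.2/10) = 263027
Difference = 6.16595e+07 - 263027 = 6.13965e+07
L_source = 10*log10(6.13965e+07) = 77.881 dB


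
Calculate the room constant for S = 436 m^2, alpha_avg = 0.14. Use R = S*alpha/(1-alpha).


R = 436 * 0.14 / (1 - 0.14) = 70.977 m^2


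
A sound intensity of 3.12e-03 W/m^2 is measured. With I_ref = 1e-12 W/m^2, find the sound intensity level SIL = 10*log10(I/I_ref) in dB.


I / I_ref = 3.12e-03 / 1e-12 = 3.12e+09
SIL = 10 * log10(3.12e+09) = 94.942 dB


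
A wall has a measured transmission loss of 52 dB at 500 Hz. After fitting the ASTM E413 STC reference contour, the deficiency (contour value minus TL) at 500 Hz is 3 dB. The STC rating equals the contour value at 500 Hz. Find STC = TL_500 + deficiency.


By ASTM E413, STC = value of the fitted reference contour at 500 Hz.
Contour value at 500 Hz = TL_500 + deficiency = 52 + 3 = 55
STC = 55


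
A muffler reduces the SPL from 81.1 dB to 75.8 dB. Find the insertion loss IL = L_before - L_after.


Insertion loss = SPL without muffler - SPL with muffler
IL = 81.1 - 75.8 = 5.3 dB


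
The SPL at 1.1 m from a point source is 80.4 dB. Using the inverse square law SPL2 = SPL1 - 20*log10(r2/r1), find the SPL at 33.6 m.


r2/r1 = 33.6/1.1 = 30.5455
Correction = 20*log10(30.5455) = 29.6989 dB
SPL2 = 80.4 - 29.6989 = 50.701 dB


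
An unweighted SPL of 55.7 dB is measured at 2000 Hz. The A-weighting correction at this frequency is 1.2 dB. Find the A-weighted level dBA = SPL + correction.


A-weighting table: 2000 Hz -> 1.2 dB correction
SPL_A = SPL + correction = 55.7 + (1.2) = 56.9 dBA


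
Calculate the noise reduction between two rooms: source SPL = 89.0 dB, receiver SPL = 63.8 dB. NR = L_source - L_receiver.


NR = L_source - L_receiver (difference between source and receiving room levels)
NR = 89.0 - 63.8 = 25.2 dB


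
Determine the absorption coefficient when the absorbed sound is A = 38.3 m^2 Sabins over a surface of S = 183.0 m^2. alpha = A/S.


Absorption coefficient = absorbed power / incident power
alpha = A / S = 38.3 / 183.0 = 0.20929


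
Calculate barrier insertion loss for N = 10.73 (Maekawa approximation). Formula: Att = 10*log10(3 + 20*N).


3 + 20*N = 3 + 20*10.73 = 217.6
Att = 10*log10(217.6) = 23.377 dB


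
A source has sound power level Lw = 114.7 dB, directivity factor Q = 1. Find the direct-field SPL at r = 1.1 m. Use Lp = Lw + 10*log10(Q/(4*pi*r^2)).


4*pi*r^2 = 4*pi*1.1^2 = 15.2053 m^2
Q / (4*pi*r^2) = 1 / 15.2053 = 0.0657665
Lp = 114.7 + 10*log10(0.0657665) = 102.88 dB


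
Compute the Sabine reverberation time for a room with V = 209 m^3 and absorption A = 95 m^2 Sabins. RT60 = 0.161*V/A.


RT60 = 0.161 * 209 / 95 = 0.3542 s


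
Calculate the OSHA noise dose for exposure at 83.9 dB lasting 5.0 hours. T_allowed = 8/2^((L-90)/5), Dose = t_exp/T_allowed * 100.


T_allowed = 8 / 2^((83.9 - 90)/5) = 18.6357 hr
Dose = 5.0 / 18.6357 * 100 = 26.83 %


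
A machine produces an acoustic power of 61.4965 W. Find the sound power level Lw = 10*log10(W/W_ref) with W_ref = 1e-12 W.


W / W_ref = 61.4965 / 1e-12 = 6.14965e+13
Lw = 10 * log10(6.14965e+13) = 137.89 dB


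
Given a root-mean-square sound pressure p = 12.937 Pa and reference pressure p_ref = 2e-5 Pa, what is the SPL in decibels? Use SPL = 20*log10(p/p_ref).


p / p_ref = 12.937 / 2e-5 = 646850
SPL = 20 * log10(646850) = 116.22 dB


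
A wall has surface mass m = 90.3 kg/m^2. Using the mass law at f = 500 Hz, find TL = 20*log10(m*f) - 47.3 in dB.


m * f = 90.3 * 500 = 45150
20*log10(45150) = 93.0932 dB
TL = 93.0932 - 47.3 = 45.793 dB


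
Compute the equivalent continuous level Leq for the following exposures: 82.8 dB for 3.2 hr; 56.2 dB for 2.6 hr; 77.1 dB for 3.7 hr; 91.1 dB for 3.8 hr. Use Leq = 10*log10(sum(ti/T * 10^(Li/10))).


T_total = 3.2 + 2.6 + 3.7 + 3.8 = 13.3 hr
(3.2/13.3) * 10^(82.8/10) = 4.58457e+07
(2.6/13.3) * 10^(56.2/10) = 81493.3
(3.7/13.3) * 10^(77.1/10) = 1.42676e+07
(3.8/13.3) * 10^(91.1/10) = 3.68071e+08
Sum = 4.58457e+07 + 81493.3 + 1.42676e+07 + 3.68071e+08 = 4.28266e+08
Leq = 10*log10(4.28266e+08) = 86.317 dB


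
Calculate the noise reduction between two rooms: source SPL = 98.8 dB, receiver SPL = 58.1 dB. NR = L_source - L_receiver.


NR = L_source - L_receiver (difference between source and receiving room levels)
NR = 98.8 - 58.1 = 40.7 dB


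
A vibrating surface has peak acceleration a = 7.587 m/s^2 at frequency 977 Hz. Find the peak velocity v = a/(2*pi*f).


omega = 2*pi*f = 2*pi*977 = 6138.67 rad/s
v = a / omega = 7.587 / 6138.67 = 0.0012359 m/s


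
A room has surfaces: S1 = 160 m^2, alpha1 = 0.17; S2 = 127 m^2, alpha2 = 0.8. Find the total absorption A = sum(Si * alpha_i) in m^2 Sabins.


160 * 0.17 = 27.2
127 * 0.8 = 101.6
A_total = 27.2 + 101.6 = 128.8 m^2


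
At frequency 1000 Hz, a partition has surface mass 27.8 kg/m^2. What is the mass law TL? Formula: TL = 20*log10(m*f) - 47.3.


m * f = 27.8 * 1000 = 27800
20*log10(27800) = 88.8809 dB
TL = 88.8809 - 47.3 = 41.581 dB


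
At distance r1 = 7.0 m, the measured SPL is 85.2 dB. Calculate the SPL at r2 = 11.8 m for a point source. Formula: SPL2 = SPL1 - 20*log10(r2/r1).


r2/r1 = 11.8/7.0 = 1.68571
Correction = 20*log10(1.68571) = 4.53566 dB
SPL2 = 85.2 - 4.53566 = 80.664 dB


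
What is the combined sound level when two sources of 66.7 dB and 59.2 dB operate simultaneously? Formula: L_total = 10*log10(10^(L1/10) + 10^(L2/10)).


10^(66.7/10) = 4.67735e+06
10^(59.2/10) = 831764
Sum = 4.67735e+06 + 831764 = 5.50911e+06
L_total = 10*log10(5.50911e+06) = 67.411 dB


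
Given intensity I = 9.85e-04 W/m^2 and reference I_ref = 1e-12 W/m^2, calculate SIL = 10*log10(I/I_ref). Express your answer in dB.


I / I_ref = 9.85e-04 / 1e-12 = 9.85e+08
SIL = 10 * log10(9.85e+08) = 89.934 dB


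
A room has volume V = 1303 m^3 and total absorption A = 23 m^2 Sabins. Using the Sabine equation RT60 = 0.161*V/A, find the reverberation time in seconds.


RT60 = 0.161 * 1303 / 23 = 9.121 s


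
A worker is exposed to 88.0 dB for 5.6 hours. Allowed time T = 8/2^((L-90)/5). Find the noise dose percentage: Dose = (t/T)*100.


T_allowed = 8 / 2^((88.0 - 90)/5) = 10.5561 hr
Dose = 5.6 / 10.5561 * 100 = 53.05 %


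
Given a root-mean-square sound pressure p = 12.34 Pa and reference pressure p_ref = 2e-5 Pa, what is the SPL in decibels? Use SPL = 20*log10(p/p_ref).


p / p_ref = 12.34 / 2e-5 = 617000
SPL = 20 * log10(617000) = 115.81 dB


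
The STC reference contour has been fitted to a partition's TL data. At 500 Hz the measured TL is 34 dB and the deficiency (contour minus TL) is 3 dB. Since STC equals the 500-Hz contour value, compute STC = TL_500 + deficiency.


By ASTM E413, STC = value of the fitted reference contour at 500 Hz.
Contour value at 500 Hz = TL_500 + deficiency = 34 + 3 = 37
STC = 37


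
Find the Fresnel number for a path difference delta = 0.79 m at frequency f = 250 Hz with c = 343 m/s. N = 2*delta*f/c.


N = 2*delta*f/c = 2*delta/lambda, where lambda = c/f
lambda = 343 / 250 = 1.372 m
N = 2 * 0.79 / 1.372 = 1.1516


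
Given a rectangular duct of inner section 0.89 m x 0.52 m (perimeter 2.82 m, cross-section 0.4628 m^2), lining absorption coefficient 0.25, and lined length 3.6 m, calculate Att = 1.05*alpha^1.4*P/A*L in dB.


alpha^1.4 = 0.25^1.4 = 0.143587
Attenuation rate = 1.05 * alpha^1.4 * P / A
= 1.05 * 0.143587 * 2.82 / 0.4628 = 0.918671 dB/m
Total Att = 0.918671 * 3.6 = 3.3072 dB


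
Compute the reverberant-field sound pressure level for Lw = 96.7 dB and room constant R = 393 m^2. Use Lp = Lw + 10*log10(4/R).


4/R = 4/393 = 0.0101781
Lp = 96.7 + 10*log10(0.0101781) = 76.777 dB


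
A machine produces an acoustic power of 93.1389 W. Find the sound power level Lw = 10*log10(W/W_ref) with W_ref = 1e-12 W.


W / W_ref = 93.1389 / 1e-12 = 9.31389e+13
Lw = 10 * log10(9.31389e+13) = 139.69 dB


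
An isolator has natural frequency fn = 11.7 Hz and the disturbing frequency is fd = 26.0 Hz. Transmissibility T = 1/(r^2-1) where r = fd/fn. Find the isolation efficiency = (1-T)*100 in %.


r = 26.0 / 11.7 = 2.22222
r^2 - 1 = 2.22222^2 - 1 = 3.93826
T = 1/3.93826 = 0.253919
Efficiency = (1 - 0.253919)*100 = 74.608 %


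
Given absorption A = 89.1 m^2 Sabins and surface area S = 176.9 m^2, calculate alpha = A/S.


Absorption coefficient = absorbed power / incident power
alpha = A / S = 89.1 / 176.9 = 0.50367


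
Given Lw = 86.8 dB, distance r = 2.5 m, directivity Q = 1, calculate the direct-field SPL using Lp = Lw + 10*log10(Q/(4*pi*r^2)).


4*pi*r^2 = 4*pi*2.5^2 = 78.5398 m^2
Q / (4*pi*r^2) = 1 / 78.5398 = 0.0127324
Lp = 86.8 + 10*log10(0.0127324) = 67.849 dB


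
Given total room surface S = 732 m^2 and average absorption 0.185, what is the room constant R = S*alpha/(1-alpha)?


R = 732 * 0.185 / (1 - 0.185) = 166.16 m^2


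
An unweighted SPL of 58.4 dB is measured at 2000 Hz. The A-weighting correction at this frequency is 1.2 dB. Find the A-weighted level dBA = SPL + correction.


A-weighting table: 2000 Hz -> 1.2 dB correction
SPL_A = SPL + correction = 58.4 + (1.2) = 59.6 dBA


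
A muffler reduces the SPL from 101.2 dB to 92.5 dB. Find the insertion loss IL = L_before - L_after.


Insertion loss = SPL without muffler - SPL with muffler
IL = 101.2 - 92.5 = 8.7 dB


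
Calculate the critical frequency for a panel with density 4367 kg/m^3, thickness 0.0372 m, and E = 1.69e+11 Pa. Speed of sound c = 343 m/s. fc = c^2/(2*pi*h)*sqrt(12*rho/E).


12*rho/E = 12*4367/1.69e+11 = 3.10083e-07
sqrt(12*rho/E) = sqrt(3.10083e-07) = 0.000556851
c^2/(2*pi*h) = 343^2/(2*pi*0.0372) = 503345
fc = 503345 * 0.000556851 = 280.29 Hz


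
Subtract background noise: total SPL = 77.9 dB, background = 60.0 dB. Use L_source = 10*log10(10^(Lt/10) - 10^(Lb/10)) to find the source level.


10^(77.9/10) = 6.16595e+07
10^(60.0/10) = 1e+06
Difference = 6.16595e+07 - 1e+06 = 6.06595e+07
L_source = 10*log10(6.06595e+07) = 77.829 dB
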